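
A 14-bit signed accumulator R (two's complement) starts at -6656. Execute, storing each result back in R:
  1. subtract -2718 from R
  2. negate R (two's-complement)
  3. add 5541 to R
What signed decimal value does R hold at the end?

-6905

Start: R = -6656 = 10011000000000.
R = -6656 − (-2718) = -3938 = 11000010011110
R = −(-3938) = 3938 = 00111101100010
R = 3938 + 5541 = 9479; wraps to -6905 = 10010100000111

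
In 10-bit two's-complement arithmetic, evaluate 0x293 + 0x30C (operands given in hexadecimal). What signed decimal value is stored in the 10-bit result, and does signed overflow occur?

415; overflow

0x293 = 1010010011 = -365 (signed)
0x30C = 1100001100 = -244 (signed)
  1010010011
+ 1100001100
= 0110011111  (discard carry-out 1)
Result 0110011111: MSB = 0 → value 415.
Both addends are negative but the stored result is non-negative: signed overflow. The true value -365 + (-244) = -609 lies outside [-512, 511].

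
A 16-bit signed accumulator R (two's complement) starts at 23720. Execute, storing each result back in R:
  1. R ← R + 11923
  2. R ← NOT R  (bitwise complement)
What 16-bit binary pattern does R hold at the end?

0111010011000100

Start: R = 23720 = 0101110010101000.
R = 23720 + 11923 = 35643; wraps to -29893 = 1000101100111011
R = NOT 1000101100111011 = 0111010011000100 = 29892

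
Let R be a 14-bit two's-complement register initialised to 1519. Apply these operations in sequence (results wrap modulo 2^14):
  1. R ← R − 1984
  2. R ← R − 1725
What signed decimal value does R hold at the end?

Start: R = 1519 = 00010111101111.
R = 1519 − 1984 = -465 = 11111000101111
R = -465 − 1725 = -2190 = 11011101110010

-2190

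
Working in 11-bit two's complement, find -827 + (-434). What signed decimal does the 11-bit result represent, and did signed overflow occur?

787; overflow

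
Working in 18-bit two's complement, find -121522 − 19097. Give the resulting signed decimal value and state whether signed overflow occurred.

121525; overflow

-121522 → 100010010101001110
19097 → 000100101010011001
Subtract via negate-and-add: invert 000100101010011001 + 1 = 111011010101100111 (i.e. -19097).
  100010010101001110
+ 111011010101100111
= 011101101010110101  (discard carry-out 1)
Result 011101101010110101: MSB = 0 → value 121525.
Both addends (after negating the subtrahend) are negative but the stored result is non-negative: signed overflow. The true value -121522 − 19097 = -140619 lies outside [-131072, 131071].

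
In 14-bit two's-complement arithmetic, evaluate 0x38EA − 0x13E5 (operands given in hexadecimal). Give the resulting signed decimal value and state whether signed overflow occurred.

0x38EA = 11100011101010 = -1814 (signed)
0x13E5 = 01001111100101 = 5093 (signed)
Subtract via negate-and-add: invert 01001111100101 + 1 = 10110000011011 (i.e. -5093).
  11100011101010
+ 10110000011011
= 10010100000101  (discard carry-out 1)
Result 10010100000101: MSB = 1 → 9477 − 16384 = -6907.
Both addends (after negating the subtrahend) are negative and so is the stored result: no signed overflow.

-6907; no overflow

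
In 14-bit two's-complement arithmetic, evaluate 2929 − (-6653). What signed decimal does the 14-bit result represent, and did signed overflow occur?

2929 → 00101101110001
-6653 → 10011000000011
Subtract via negate-and-add: invert 10011000000011 + 1 = 01100111111101 (i.e. 6653).
  00101101110001
+ 01100111111101
= 10010101101110
Result 10010101101110: MSB = 1 → 9582 − 16384 = -6802.
Both addends (after negating the subtrahend) are non-negative but the stored result is negative: signed overflow. The true value 2929 − (-6653) = 9582 lies outside [-8192, 8191].

-6802; overflow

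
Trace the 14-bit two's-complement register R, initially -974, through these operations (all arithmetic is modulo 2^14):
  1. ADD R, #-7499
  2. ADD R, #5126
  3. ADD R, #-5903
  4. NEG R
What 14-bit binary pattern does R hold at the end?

10010000100010

Start: R = -974 = 11110000110010.
R = -974 + (-7499) = -8473; wraps to 7911 = 01111011100111
R = 7911 + 5126 = 13037; wraps to -3347 = 11001011101101
R = -3347 + (-5903) = -9250; wraps to 7134 = 01101111011110
R = −(7134) = -7134 = 10010000100010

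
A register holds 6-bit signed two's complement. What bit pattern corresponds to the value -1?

111111

|-1| = 1 = 000001 in 6 bits.
Invert the bits: 111110. Add 1: 111111.
Check: 111111 reads as 63 − 64 = -1.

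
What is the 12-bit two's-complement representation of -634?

110110000110

|-634| = 634 = 001001111010 in 12 bits.
Invert the bits: 110110000101. Add 1: 110110000110.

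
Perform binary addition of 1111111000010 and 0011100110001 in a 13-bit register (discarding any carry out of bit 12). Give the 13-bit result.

0011011110011

  1111111000010
+ 0011100110001
= 0011011110011  (discard carry-out 1)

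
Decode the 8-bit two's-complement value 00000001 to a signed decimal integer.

1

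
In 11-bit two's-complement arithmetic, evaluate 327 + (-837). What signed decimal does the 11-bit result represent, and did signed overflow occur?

327 → 00101000111
-837 → 10010111011
  00101000111
+ 10010111011
= 11000000010
Result 11000000010: MSB = 1 → 1538 − 2048 = -510.
Addends have opposite signs, so signed overflow cannot occur.

-510; no overflow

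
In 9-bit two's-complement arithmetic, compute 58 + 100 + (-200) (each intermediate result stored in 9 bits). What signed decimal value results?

58 + 100 = 158 (010011110)
158 + (-200) = -42 (111010110)

-42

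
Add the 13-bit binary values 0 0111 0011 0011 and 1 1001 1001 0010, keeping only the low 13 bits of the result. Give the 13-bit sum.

0000011000101

  0011100110011
+ 1100110010010
= 0000011000101  (discard carry-out 1)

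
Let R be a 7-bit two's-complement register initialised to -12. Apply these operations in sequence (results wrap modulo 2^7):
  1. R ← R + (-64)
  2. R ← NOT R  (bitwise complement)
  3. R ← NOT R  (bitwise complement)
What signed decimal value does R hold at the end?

Start: R = -12 = 1110100.
R = -12 + (-64) = -76; wraps to 52 = 0110100
R = NOT 0110100 = 1001011 = -53
R = NOT 1001011 = 0110100 = 52

52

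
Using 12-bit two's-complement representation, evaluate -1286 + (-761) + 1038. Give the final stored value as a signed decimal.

-1009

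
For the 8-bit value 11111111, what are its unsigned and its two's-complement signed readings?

unsigned = 255, signed = -1

Unsigned: 11111111 = 255.
Signed: MSB=1 → 255 − 256 = -1.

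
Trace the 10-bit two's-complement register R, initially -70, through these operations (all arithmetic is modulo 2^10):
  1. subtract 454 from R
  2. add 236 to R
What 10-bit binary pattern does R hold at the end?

Start: R = -70 = 1110111010.
R = -70 − 454 = -524; wraps to 500 = 0111110100
R = 500 + 236 = 736; wraps to -288 = 1011100000

1011100000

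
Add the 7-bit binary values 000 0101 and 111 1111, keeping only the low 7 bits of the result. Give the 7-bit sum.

0000100

  0000101
+ 1111111
= 0000100  (discard carry-out 1)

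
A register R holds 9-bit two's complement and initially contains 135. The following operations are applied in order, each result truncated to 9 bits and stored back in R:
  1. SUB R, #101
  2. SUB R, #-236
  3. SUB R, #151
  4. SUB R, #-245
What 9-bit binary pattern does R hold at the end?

101101100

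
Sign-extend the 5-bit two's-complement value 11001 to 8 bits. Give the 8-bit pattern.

11111001

MSB of 11001 is 1; replicate it into the new high bits.
111|11001 → 11111001 (still -7).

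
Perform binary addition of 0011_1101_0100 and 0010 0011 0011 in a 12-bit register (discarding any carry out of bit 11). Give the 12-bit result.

  001111010100
+ 001000110011
= 011000000111

011000000111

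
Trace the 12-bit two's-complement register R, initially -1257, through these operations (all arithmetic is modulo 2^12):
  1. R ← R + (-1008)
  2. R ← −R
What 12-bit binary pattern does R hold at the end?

Start: R = -1257 = 101100010111.
R = -1257 + (-1008) = -2265; wraps to 1831 = 011100100111
R = −(1831) = -1831 = 100011011001

100011011001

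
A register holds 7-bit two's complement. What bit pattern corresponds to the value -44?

|-44| = 44 = 0101100 in 7 bits.
Invert the bits: 1010011. Add 1: 1010100.
Check: 1010100 reads as 84 − 128 = -44.

1010100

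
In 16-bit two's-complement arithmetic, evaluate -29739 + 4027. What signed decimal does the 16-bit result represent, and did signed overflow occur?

-25712; no overflow

-29739 → 1000101111010101
4027 → 0000111110111011
  1000101111010101
+ 0000111110111011
= 1001101110010000
Result 1001101110010000: MSB = 1 → 39824 − 65536 = -25712.
Addends have opposite signs, so signed overflow cannot occur.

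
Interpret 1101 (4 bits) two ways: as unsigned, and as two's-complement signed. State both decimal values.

Unsigned: 1101 = 13.
Signed: MSB=1 → 13 − 16 = -3.

unsigned = 13, signed = -3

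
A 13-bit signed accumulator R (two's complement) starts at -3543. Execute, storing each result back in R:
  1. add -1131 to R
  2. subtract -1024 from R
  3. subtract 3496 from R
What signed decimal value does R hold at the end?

Start: R = -3543 = 1001000101001.
R = -3543 + (-1131) = -4674; wraps to 3518 = 0110110111110
R = 3518 − (-1024) = 4542; wraps to -3650 = 1000110111110
R = -3650 − 3496 = -7146; wraps to 1046 = 0010000010110

1046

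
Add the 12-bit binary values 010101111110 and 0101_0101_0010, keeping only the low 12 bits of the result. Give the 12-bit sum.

101011010000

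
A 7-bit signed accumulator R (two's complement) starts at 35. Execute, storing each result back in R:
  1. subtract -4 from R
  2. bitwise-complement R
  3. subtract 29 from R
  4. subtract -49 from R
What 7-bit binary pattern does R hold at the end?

1101100

Start: R = 35 = 0100011.
R = 35 − (-4) = 39 = 0100111
R = NOT 0100111 = 1011000 = -40
R = -40 − 29 = -69; wraps to 59 = 0111011
R = 59 − (-49) = 108; wraps to -20 = 1101100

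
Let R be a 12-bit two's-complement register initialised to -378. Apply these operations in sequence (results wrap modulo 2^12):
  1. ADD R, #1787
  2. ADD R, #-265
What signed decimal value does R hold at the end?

1144

Start: R = -378 = 111010000110.
R = -378 + 1787 = 1409 = 010110000001
R = 1409 + (-265) = 1144 = 010001111000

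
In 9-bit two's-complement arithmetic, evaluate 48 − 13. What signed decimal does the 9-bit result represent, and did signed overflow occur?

48 → 000110000
13 → 000001101
Subtract via negate-and-add: invert 000001101 + 1 = 111110011 (i.e. -13).
  000110000
+ 111110011
= 000100011  (discard carry-out 1)
Result 000100011: MSB = 0 → value 35.
Addends (after negating the subtrahend) have opposite signs, so signed overflow cannot occur.

35; no overflow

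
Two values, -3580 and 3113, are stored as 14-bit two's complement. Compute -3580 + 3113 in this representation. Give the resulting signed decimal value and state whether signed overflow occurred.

-3580 → 11001000000100
3113 → 00110000101001
  11001000000100
+ 00110000101001
= 11111000101101
Result 11111000101101: MSB = 1 → 15917 − 16384 = -467.
Addends have opposite signs, so signed overflow cannot occur.

-467; no overflow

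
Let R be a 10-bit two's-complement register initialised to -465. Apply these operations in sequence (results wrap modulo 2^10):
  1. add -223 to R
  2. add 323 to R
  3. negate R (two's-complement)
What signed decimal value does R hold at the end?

365

Start: R = -465 = 1000101111.
R = -465 + (-223) = -688; wraps to 336 = 0101010000
R = 336 + 323 = 659; wraps to -365 = 1010010011
R = −(-365) = 365 = 0101101101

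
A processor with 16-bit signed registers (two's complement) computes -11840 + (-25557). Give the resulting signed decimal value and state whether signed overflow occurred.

28139; overflow

-11840 → 1101000111000000
-25557 → 1001110000101011
  1101000111000000
+ 1001110000101011
= 0110110111101011  (discard carry-out 1)
Result 0110110111101011: MSB = 0 → value 28139.
Both addends are negative but the stored result is non-negative: signed overflow. The true value -11840 + (-25557) = -37397 lies outside [-32768, 32767].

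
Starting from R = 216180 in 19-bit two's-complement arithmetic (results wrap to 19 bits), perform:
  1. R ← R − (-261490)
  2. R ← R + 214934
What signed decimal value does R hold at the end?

Start: R = 216180 = 0110100110001110100.
R = 216180 − (-261490) = 477670; wraps to -46618 = 1110100100111100110
R = -46618 + 214934 = 168316 = 0101001000101111100

168316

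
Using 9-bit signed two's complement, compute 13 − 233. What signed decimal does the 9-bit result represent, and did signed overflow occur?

-220; no overflow

13 → 000001101
233 → 011101001
Subtract via negate-and-add: invert 011101001 + 1 = 100010111 (i.e. -233).
  000001101
+ 100010111
= 100100100
Result 100100100: MSB = 1 → 292 − 512 = -220.
Addends (after negating the subtrahend) have opposite signs, so signed overflow cannot occur.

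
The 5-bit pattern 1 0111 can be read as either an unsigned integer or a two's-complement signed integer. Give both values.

unsigned = 23, signed = -9

Unsigned: 10111 = 23.
Signed: MSB=1 → 23 − 32 = -9.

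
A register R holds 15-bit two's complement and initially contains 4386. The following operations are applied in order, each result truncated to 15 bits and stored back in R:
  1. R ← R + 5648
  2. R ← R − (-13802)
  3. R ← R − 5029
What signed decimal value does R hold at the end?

-13961

Start: R = 4386 = 001000100100010.
R = 4386 + 5648 = 10034 = 010011100110010
R = 10034 − (-13802) = 23836; wraps to -8932 = 101110100011100
R = -8932 − 5029 = -13961 = 100100101110111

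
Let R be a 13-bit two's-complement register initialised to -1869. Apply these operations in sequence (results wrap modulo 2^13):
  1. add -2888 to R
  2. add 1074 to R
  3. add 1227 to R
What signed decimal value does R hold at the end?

Start: R = -1869 = 1100010110011.
R = -1869 + (-2888) = -4757; wraps to 3435 = 0110101101011
R = 3435 + 1074 = 4509; wraps to -3683 = 1000110011101
R = -3683 + 1227 = -2456 = 1011001101000

-2456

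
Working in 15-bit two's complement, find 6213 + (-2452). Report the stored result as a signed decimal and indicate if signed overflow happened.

6213 → 001100001000101
-2452 → 111011001101100
  001100001000101
+ 111011001101100
= 000111010110001  (discard carry-out 1)
Result 000111010110001: MSB = 0 → value 3761.
Addends have opposite signs, so signed overflow cannot occur.

3761; no overflow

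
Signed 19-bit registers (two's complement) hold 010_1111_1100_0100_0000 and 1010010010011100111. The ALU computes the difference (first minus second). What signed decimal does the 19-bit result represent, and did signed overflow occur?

010_1111_1100_0100_0000 → 0101111110001000000 = 195648 (signed)
1010010010011100111 = -187161 (signed)
Subtract via negate-and-add: invert 1010010010011100111 + 1 = 0101101101100011001 (i.e. 187161).
  0101111110001000000
+ 0101101101100011001
= 1011101011101011001
Result 1011101011101011001: MSB = 1 → 382809 − 524288 = -141479.
Both addends (after negating the subtrahend) are non-negative but the stored result is negative: signed overflow. The true value 195648 − (-187161) = 382809 lies outside [-262144, 262143].

-141479; overflow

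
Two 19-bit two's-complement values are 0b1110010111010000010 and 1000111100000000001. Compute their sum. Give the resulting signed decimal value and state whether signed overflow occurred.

239235; overflow

0b1110010111010000010 → 1110010111010000010 = -53630 (signed)
1000111100000000001 = -231423 (signed)
  1110010111010000010
+ 1000111100000000001
= 0111010011010000011  (discard carry-out 1)
Result 0111010011010000011: MSB = 0 → value 239235.
Both addends are negative but the stored result is non-negative: signed overflow. The true value -53630 + (-231423) = -285053 lies outside [-262144, 262143].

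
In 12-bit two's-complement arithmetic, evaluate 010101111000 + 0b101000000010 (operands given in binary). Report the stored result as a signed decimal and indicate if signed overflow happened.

010101111000 = 1400 (signed)
0b101000000010 → 101000000010 = -1534 (signed)
  010101111000
+ 101000000010
= 111101111010
Result 111101111010: MSB = 1 → 3962 − 4096 = -134.
Addends have opposite signs, so signed overflow cannot occur.

-134; no overflow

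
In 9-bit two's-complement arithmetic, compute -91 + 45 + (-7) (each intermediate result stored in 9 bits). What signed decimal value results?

-53

-91 + 45 = -46 (111010010)
-46 + (-7) = -53 (111001011)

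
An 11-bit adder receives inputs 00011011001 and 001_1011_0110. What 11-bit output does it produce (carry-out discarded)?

  00011011001
+ 00110110110
= 01010001111

01010001111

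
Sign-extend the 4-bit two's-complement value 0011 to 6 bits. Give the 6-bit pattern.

000011

MSB of 0011 is 0; replicate it into the new high bits.
00|0011 → 000011 (still 3).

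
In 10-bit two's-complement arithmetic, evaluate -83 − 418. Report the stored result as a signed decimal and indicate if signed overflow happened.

-83 → 1110101101
418 → 0110100010
Subtract via negate-and-add: invert 0110100010 + 1 = 1001011110 (i.e. -418).
  1110101101
+ 1001011110
= 1000001011  (discard carry-out 1)
Result 1000001011: MSB = 1 → 523 − 1024 = -501.
Both addends (after negating the subtrahend) are negative and so is the stored result: no signed overflow.

-501; no overflow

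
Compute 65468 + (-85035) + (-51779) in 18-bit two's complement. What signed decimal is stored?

-71346

65468 + (-85035) = -19567 (111011001110010001)
-19567 + (-51779) = -71346 (101110100101001110)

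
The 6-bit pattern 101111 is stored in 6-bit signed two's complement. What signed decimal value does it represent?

-17

MSB is 1, so the value is negative.
Unsigned reading: 47. Subtract 2^6 = 64: 47 − 64 = -17.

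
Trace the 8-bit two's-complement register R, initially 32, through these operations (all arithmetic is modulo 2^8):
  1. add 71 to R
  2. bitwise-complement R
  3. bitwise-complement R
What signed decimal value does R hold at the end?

Start: R = 32 = 00100000.
R = 32 + 71 = 103 = 01100111
R = NOT 01100111 = 10011000 = -104
R = NOT 10011000 = 01100111 = 103

103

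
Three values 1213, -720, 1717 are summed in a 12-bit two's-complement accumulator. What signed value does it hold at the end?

-1886

1213 + (-720) = 493 (000111101101)
493 + 1717 = 2210 → wraps to -1886 (100010100010)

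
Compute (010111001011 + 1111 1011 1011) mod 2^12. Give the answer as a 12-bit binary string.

  010111001011
+ 111110111011
= 010110000110  (discard carry-out 1)

010110000110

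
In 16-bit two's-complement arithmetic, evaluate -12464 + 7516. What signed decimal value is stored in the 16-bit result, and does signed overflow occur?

-12464 → 1100111101010000
7516 → 0001110101011100
  1100111101010000
+ 0001110101011100
= 1110110010101100
Result 1110110010101100: MSB = 1 → 60588 − 65536 = -4948.
Addends have opposite signs, so signed overflow cannot occur.

-4948; no overflow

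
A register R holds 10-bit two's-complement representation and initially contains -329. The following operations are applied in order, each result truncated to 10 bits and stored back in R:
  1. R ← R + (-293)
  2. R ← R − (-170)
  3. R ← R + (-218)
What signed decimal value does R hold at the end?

Start: R = -329 = 1010110111.
R = -329 + (-293) = -622; wraps to 402 = 0110010010
R = 402 − (-170) = 572; wraps to -452 = 1000111100
R = -452 + (-218) = -670; wraps to 354 = 0101100010

354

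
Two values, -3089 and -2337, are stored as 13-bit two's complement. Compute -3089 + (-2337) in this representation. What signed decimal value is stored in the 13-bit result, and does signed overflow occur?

2766; overflow

-3089 → 1001111101111
-2337 → 1011011011111
  1001111101111
+ 1011011011111
= 0101011001110  (discard carry-out 1)
Result 0101011001110: MSB = 0 → value 2766.
Both addends are negative but the stored result is non-negative: signed overflow. The true value -3089 + (-2337) = -5426 lies outside [-4096, 4095].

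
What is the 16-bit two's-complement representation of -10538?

1101011011010110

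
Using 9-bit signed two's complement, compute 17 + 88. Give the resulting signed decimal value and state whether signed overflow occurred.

105; no overflow

17 → 000010001
88 → 001011000
  000010001
+ 001011000
= 001101001
Result 001101001: MSB = 0 → value 105.
Both addends are non-negative and so is the stored result: no signed overflow.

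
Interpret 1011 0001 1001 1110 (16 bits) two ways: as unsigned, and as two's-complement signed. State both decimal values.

unsigned = 45470, signed = -20066

Unsigned: 1011000110011110 = 45470.
Signed: MSB=1 → 45470 − 65536 = -20066.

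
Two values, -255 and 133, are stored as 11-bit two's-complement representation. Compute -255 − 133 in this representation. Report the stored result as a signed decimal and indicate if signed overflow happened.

-255 → 11100000001
133 → 00010000101
Subtract via negate-and-add: invert 00010000101 + 1 = 11101111011 (i.e. -133).
  11100000001
+ 11101111011
= 11001111100  (discard carry-out 1)
Result 11001111100: MSB = 1 → 1660 − 2048 = -388.
Both addends (after negating the subtrahend) are negative and so is the stored result: no signed overflow.

-388; no overflow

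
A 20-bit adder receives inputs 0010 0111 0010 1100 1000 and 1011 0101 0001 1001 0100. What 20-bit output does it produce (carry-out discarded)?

  00100111001011001000
+ 10110101000110010100
= 11011100010001011100

11011100010001011100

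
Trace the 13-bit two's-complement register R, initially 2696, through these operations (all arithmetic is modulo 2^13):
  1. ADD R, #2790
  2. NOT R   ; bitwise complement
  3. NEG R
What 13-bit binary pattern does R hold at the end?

1010101101111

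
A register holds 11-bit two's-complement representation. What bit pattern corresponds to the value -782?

10011110010

|-782| = 782 = 01100001110 in 11 bits.
Invert the bits: 10011110001. Add 1: 10011110010.
Check: 10011110010 reads as 1266 − 2048 = -782.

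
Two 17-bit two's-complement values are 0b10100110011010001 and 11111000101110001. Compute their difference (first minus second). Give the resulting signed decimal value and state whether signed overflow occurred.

-42144; no overflow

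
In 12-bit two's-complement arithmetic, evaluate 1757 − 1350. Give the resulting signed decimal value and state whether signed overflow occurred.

407; no overflow

1757 → 011011011101
1350 → 010101000110
Subtract via negate-and-add: invert 010101000110 + 1 = 101010111010 (i.e. -1350).
  011011011101
+ 101010111010
= 000110010111  (discard carry-out 1)
Result 000110010111: MSB = 0 → value 407.
Addends (after negating the subtrahend) have opposite signs, so signed overflow cannot occur.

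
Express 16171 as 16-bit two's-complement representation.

0011111100101011

16171 is non-negative, so write it directly in 16 bits: 0011111100101011.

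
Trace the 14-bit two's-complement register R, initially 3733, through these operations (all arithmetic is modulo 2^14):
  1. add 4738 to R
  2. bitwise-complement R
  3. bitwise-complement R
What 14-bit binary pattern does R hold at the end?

Start: R = 3733 = 00111010010101.
R = 3733 + 4738 = 8471; wraps to -7913 = 10000100010111
R = NOT 10000100010111 = 01111011101000 = 7912
R = NOT 01111011101000 = 10000100010111 = -7913

10000100010111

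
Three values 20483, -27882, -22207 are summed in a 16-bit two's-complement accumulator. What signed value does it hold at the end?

20483 + (-27882) = -7399 (1110001100011001)
-7399 + (-22207) = -29606 (1000110001011010)

-29606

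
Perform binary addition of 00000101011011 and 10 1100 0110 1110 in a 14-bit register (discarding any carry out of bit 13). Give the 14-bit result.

10110111001001

  00000101011011
+ 10110001101110
= 10110111001001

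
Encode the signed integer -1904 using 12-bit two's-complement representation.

|-1904| = 1904 = 011101110000 in 12 bits.
Invert the bits: 100010001111. Add 1: 100010010000.

100010010000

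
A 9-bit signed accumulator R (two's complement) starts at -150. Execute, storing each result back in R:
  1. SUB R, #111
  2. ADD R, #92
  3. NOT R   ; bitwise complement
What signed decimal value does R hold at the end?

168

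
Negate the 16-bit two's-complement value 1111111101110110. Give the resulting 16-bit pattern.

0000000010001010

Invert: 0000000010001001. Add 1: 0000000010001010.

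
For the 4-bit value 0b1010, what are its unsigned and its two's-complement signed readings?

Unsigned: 1010 = 10.
Signed: MSB=1 → 10 − 16 = -6.

unsigned = 10, signed = -6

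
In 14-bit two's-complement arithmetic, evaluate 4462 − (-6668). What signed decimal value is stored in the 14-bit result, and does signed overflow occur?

4462 → 01000101101110
-6668 → 10010111110100
Subtract via negate-and-add: invert 10010111110100 + 1 = 01101000001100 (i.e. 6668).
  01000101101110
+ 01101000001100
= 10101101111010
Result 10101101111010: MSB = 1 → 11130 − 16384 = -5254.
Both addends (after negating the subtrahend) are non-negative but the stored result is negative: signed overflow. The true value 4462 − (-6668) = 11130 lies outside [-8192, 8191].

-5254; overflow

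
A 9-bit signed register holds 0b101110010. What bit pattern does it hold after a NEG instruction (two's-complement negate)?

010001110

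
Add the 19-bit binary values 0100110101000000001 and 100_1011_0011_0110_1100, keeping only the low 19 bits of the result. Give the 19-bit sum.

1110001110101101101

  0100110101000000001
+ 1001011001101101100
= 1110001110101101101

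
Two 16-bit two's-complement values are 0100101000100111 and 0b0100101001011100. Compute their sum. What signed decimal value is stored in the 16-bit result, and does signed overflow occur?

0100101000100111 = 18983 (signed)
0b0100101001011100 → 0100101001011100 = 19036 (signed)
  0100101000100111
+ 0100101001011100
= 1001010010000011
Result 1001010010000011: MSB = 1 → 38019 − 65536 = -27517.
Both addends are non-negative but the stored result is negative: signed overflow. The true value 18983 + 19036 = 38019 lies outside [-32768, 32767].

-27517; overflow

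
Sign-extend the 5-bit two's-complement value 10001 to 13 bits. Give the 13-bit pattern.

MSB of 10001 is 1; replicate it into the new high bits.
11111111|10001 → 1111111110001 (still -15).

1111111110001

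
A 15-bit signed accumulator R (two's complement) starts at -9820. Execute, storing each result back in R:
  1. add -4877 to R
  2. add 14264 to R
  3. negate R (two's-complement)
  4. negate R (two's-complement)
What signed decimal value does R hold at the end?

Start: R = -9820 = 101100110100100.
R = -9820 + (-4877) = -14697 = 100011010010111
R = -14697 + 14264 = -433 = 111111001001111
R = −(-433) = 433 = 000000110110001
R = −(433) = -433 = 111111001001111

-433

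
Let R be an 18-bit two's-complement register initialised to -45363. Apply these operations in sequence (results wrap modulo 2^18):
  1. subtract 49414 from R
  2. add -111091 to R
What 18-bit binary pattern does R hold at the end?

001101101111010100

Start: R = -45363 = 110100111011001101.
R = -45363 − 49414 = -94777 = 101000110111000111
R = -94777 + (-111091) = -205868; wraps to 56276 = 001101101111010100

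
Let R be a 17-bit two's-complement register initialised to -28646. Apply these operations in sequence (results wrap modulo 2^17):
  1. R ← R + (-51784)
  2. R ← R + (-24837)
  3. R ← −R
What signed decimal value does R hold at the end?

-25805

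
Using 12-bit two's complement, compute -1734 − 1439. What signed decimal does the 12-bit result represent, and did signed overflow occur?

-1734 → 100100111010
1439 → 010110011111
Subtract via negate-and-add: invert 010110011111 + 1 = 101001100001 (i.e. -1439).
  100100111010
+ 101001100001
= 001110011011  (discard carry-out 1)
Result 001110011011: MSB = 0 → value 923.
Both addends (after negating the subtrahend) are negative but the stored result is non-negative: signed overflow. The true value -1734 − 1439 = -3173 lies outside [-2048, 2047].

923; overflow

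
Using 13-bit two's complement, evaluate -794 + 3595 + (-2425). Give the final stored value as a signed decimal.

376

-794 + 3595 = 2801 (0101011110001)
2801 + (-2425) = 376 (0000101111000)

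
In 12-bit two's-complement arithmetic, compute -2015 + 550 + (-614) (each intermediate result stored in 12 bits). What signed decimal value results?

2017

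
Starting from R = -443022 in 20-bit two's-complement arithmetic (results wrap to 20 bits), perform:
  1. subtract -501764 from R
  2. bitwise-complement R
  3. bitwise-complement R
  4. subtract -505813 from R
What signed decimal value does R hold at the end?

-484021

Start: R = -443022 = 10010011110101110010.
R = -443022 − (-501764) = 58742 = 00001110010101110110
R = NOT 00001110010101110110 = 11110001101010001001 = -58743
R = NOT 11110001101010001001 = 00001110010101110110 = 58742
R = 58742 − (-505813) = 564555; wraps to -484021 = 10001001110101001011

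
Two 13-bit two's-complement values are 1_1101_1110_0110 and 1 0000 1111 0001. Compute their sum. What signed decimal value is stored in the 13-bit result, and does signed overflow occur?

3799; overflow

1_1101_1110_0110 → 1110111100110 = -538 (signed)
1 0000 1111 0001 → 1000011110001 = -3855 (signed)
  1110111100110
+ 1000011110001
= 0111011010111  (discard carry-out 1)
Result 0111011010111: MSB = 0 → value 3799.
Both addends are negative but the stored result is non-negative: signed overflow. The true value -538 + (-3855) = -4393 lies outside [-4096, 4095].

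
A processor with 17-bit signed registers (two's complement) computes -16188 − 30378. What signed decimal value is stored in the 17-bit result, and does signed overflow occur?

-16188 → 11100000011000100
30378 → 00111011010101010
Subtract via negate-and-add: invert 00111011010101010 + 1 = 11000100101010110 (i.e. -30378).
  11100000011000100
+ 11000100101010110
= 10100101000011010  (discard carry-out 1)
Result 10100101000011010: MSB = 1 → 84506 − 131072 = -46566.
Both addends (after negating the subtrahend) are negative and so is the stored result: no signed overflow.

-46566; no overflow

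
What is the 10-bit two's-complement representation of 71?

0001000111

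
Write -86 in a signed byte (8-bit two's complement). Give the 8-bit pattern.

10101010

|-86| = 86 = 01010110 in 8 bits.
Invert the bits: 10101001. Add 1: 10101010.
Check: 10101010 reads as 170 − 256 = -86.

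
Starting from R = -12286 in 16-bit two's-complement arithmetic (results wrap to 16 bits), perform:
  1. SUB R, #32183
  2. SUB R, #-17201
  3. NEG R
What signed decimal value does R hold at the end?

Start: R = -12286 = 1101000000000010.
R = -12286 − 32183 = -44469; wraps to 21067 = 0101001001001011
R = 21067 − (-17201) = 38268; wraps to -27268 = 1001010101111100
R = −(-27268) = 27268 = 0110101010000100

27268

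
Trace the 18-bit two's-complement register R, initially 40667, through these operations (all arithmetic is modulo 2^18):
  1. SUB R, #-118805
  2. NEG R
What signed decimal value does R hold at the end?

102672

Start: R = 40667 = 001001111011011011.
R = 40667 − (-118805) = 159472; wraps to -102672 = 100110111011110000
R = −(-102672) = 102672 = 011001000100010000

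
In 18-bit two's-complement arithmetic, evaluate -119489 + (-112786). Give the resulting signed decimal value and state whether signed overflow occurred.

29869; overflow

-119489 → 100010110100111111
-112786 → 100100011101101110
  100010110100111111
+ 100100011101101110
= 000111010010101101  (discard carry-out 1)
Result 000111010010101101: MSB = 0 → value 29869.
Both addends are negative but the stored result is non-negative: signed overflow. The true value -119489 + (-112786) = -232275 lies outside [-131072, 131071].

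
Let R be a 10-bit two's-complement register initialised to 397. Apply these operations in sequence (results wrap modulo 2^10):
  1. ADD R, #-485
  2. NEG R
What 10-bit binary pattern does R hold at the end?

Start: R = 397 = 0110001101.
R = 397 + (-485) = -88 = 1110101000
R = −(-88) = 88 = 0001011000

0001011000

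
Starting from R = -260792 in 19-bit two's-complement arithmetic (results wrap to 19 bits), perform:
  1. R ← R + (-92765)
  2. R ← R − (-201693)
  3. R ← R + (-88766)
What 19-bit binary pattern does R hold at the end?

1000101010000001010

Start: R = -260792 = 1000000010101001000.
R = -260792 + (-92765) = -353557; wraps to 170731 = 0101001101011101011
R = 170731 − (-201693) = 372424; wraps to -151864 = 1011010111011001000
R = -151864 + (-88766) = -240630 = 1000101010000001010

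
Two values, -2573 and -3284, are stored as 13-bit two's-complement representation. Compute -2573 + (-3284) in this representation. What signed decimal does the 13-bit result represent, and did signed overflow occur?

-2573 → 1010111110011
-3284 → 1001100101100
  1010111110011
+ 1001100101100
= 0100100011111  (discard carry-out 1)
Result 0100100011111: MSB = 0 → value 2335.
Both addends are negative but the stored result is non-negative: signed overflow. The true value -2573 + (-3284) = -5857 lies outside [-4096, 4095].

2335; overflow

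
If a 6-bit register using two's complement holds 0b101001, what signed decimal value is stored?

MSB is 1, so the value is negative.
Invert: 010110. Add 1: 010111 = 23. So the value is −23.

-23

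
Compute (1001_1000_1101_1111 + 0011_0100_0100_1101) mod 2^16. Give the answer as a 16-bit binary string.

  1001100011011111
+ 0011010001001101
= 1100110100101100

1100110100101100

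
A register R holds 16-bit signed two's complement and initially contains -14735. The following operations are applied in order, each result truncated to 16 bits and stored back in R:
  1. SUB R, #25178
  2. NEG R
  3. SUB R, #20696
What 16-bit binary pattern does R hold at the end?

0100101100010001

Start: R = -14735 = 1100011001110001.
R = -14735 − 25178 = -39913; wraps to 25623 = 0110010000010111
R = −(25623) = -25623 = 1001101111101001
R = -25623 − 20696 = -46319; wraps to 19217 = 0100101100010001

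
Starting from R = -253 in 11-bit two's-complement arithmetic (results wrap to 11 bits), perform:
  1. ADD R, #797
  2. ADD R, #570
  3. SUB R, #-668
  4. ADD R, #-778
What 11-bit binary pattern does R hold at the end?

Start: R = -253 = 11100000011.
R = -253 + 797 = 544 = 01000100000
R = 544 + 570 = 1114; wraps to -934 = 10001011010
R = -934 − (-668) = -266 = 11011110110
R = -266 + (-778) = -1044; wraps to 1004 = 01111101100

01111101100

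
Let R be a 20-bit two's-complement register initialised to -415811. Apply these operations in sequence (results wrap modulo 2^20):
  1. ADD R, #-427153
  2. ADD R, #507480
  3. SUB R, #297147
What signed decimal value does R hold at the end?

415945

Start: R = -415811 = 10011010011110111101.
R = -415811 + (-427153) = -842964; wraps to 205612 = 00110010001100101100
R = 205612 + 507480 = 713092; wraps to -335484 = 10101110000110000100
R = -335484 − 297147 = -632631; wraps to 415945 = 01100101100011001001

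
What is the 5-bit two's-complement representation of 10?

01010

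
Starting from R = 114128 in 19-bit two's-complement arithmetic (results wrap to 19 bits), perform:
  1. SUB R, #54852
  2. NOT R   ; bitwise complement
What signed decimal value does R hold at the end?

-59277

Start: R = 114128 = 0011011110111010000.
R = 114128 − 54852 = 59276 = 0001110011110001100
R = NOT 0001110011110001100 = 1110001100001110011 = -59277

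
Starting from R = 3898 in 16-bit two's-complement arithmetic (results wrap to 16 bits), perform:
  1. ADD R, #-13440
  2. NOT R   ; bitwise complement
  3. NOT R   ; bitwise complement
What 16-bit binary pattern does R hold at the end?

Start: R = 3898 = 0000111100111010.
R = 3898 + (-13440) = -9542 = 1101101010111010
R = NOT 1101101010111010 = 0010010101000101 = 9541
R = NOT 0010010101000101 = 1101101010111010 = -9542

1101101010111010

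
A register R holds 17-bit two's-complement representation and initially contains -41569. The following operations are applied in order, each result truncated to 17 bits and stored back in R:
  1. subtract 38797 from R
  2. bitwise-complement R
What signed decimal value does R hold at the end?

-50707

Start: R = -41569 = 10101110110011111.
R = -41569 − 38797 = -80366; wraps to 50706 = 01100011000010010
R = NOT 01100011000010010 = 10011100111101101 = -50707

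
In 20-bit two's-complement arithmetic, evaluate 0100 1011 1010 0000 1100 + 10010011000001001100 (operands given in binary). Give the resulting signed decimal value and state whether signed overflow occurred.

-136616; no overflow

0100 1011 1010 0000 1100 → 01001011101000001100 = 309772 (signed)
10010011000001001100 = -446388 (signed)
  01001011101000001100
+ 10010011000001001100
= 11011110101001011000
Result 11011110101001011000: MSB = 1 → 911960 − 1048576 = -136616.
Addends have opposite signs, so signed overflow cannot occur.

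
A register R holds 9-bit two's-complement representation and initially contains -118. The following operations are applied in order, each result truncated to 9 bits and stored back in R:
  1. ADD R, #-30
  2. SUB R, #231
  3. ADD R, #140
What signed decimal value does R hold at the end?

-239

Start: R = -118 = 110001010.
R = -118 + (-30) = -148 = 101101100
R = -148 − 231 = -379; wraps to 133 = 010000101
R = 133 + 140 = 273; wraps to -239 = 100010001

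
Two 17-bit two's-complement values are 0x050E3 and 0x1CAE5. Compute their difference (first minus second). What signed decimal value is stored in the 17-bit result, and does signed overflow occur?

34302; no overflow

0x050E3 = 00101000011100011 = 20707 (signed)
0x1CAE5 = 11100101011100101 = -13595 (signed)
Subtract via negate-and-add: invert 11100101011100101 + 1 = 00011010100011011 (i.e. 13595).
  00101000011100011
+ 00011010100011011
= 01000010111111110
Result 01000010111111110: MSB = 0 → value 34302.
Both addends (after negating the subtrahend) are non-negative and so is the stored result: no signed overflow.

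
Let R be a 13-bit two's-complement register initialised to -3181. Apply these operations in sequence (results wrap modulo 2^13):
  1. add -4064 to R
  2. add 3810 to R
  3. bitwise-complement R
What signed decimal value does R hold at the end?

3434

Start: R = -3181 = 1001110010011.
R = -3181 + (-4064) = -7245; wraps to 947 = 0001110110011
R = 947 + 3810 = 4757; wraps to -3435 = 1001010010101
R = NOT 1001010010101 = 0110101101010 = 3434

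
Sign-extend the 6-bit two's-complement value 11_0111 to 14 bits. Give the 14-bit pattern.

MSB of 110111 is 1; replicate it into the new high bits.
11111111|110111 → 11111111110111 (still -9).

11111111110111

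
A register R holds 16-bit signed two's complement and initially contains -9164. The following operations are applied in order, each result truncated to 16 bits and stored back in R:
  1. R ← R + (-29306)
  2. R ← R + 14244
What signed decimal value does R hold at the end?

-24226

Start: R = -9164 = 1101110000110100.
R = -9164 + (-29306) = -38470; wraps to 27066 = 0110100110111010
R = 27066 + 14244 = 41310; wraps to -24226 = 1010000101011110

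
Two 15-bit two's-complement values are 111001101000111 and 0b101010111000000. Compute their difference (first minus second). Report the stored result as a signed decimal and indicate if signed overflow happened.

111001101000111 = -3257 (signed)
0b101010111000000 → 101010111000000 = -10816 (signed)
Subtract via negate-and-add: invert 101010111000000 + 1 = 010101001000000 (i.e. 10816).
  111001101000111
+ 010101001000000
= 001110110000111  (discard carry-out 1)
Result 001110110000111: MSB = 0 → value 7559.
Addends (after negating the subtrahend) have opposite signs, so signed overflow cannot occur.

7559; no overflow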